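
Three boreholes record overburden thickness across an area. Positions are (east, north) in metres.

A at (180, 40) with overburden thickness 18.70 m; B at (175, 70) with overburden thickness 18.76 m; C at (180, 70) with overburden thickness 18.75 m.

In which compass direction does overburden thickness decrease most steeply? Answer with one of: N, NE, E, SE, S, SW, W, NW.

SE

With d = a·x + b·y + c and A as origin, the differences give:
  (-5)·a + 30·b = +0.06
  0·a + 30·b = +0.05
Eliminate b (×30 and ×30, subtract): -150·a = 0.300 → a = ∂d/∂x = -0.002000
Back-substitute: b = ∂d/∂y = +0.001667.
Steepest decrease is along −∇f = (+0.002000 E, -0.001667 N) → southeast.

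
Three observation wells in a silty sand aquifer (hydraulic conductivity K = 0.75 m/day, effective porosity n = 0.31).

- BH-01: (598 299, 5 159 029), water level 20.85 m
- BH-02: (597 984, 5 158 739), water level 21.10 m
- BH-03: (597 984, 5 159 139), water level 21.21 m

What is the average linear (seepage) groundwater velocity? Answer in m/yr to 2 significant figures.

With h = a·x + b·y + c and BH-01 as origin, the differences give:
  (-315)·a + (-290)·b = +0.25
  (-315)·a + 110·b = +0.36
Eliminate b (×110 and ×(-290), subtract): -126000·a = 131.900 → a = ∂h/∂x = -0.001047
Back-substitute: b = ∂h/∂y = +0.0002750.
|∇h| = √(-0.001047² + 0.0002750²) = 0.001083
Seepage velocity v = K·i/n = 0.75 × 0.001083 / 0.31 = 0.00262 m/day = 0.957 m/yr.

0.96 m/yr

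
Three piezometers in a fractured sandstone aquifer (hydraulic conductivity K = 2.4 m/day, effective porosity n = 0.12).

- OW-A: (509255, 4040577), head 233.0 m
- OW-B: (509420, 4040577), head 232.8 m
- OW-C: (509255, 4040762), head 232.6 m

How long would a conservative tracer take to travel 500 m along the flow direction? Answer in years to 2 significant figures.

∂h/∂x = (232.8 − 233.0) / (509420 − 509255) = -0.001212
∂h/∂y = (232.6 − 233.0) / (4040762 − 4040577) = -0.002162
|∇h| = √(-0.001212² + -0.002162²) = 0.002479
Seepage velocity v = K·i/n = 2.4 × 0.002479 / 0.12 = 0.04958 m/day.
t = 500 / 0.04958 = 1.008e+04 days = 27.6 years.

28 years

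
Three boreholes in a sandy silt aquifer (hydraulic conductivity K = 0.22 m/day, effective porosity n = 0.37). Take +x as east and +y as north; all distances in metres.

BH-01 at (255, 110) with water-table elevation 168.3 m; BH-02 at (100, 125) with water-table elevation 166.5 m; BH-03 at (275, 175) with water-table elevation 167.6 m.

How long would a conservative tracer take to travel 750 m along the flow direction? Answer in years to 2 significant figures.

200 years

Differences from BH-01: to BH-02 (Δx, Δy, Δh) = (-155, 15, -1.8); to BH-03 = (20, 65, -0.7).
Solve a·Δx + b·Δy = Δh: det = (-155)·65 − 20·15 = -10375.
∂h/∂x = [(-1.8)·65 − (-0.7)·15] / -10375 = +0.01027
∂h/∂y = [(-155)·(-0.7) − 20·(-1.8)] / -10375 = -0.01393
|∇h| = √(0.01027² + -0.01393²) = 0.01731
Seepage velocity v = K·i/n = 0.22 × 0.01731 / 0.37 = 0.01029 m/day.
t = 750 / 0.01029 = 7.289e+04 days = 200 years.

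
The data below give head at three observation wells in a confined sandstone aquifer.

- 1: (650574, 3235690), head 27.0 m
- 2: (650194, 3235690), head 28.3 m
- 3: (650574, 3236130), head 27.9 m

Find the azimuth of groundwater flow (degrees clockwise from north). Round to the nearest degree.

∂h/∂x = (28.3 − 27.0) / (650194 − 650574) = -0.003421
∂h/∂y = (27.9 − 27.0) / (3236130 − 3235690) = +0.002045
Flow direction (−∇h) has components (+0.003421 E, -0.002045 N).
Azimuth = atan2(E, N) = atan2(+0.003421, -0.002045) = 120.9° ≈ 121°.

121°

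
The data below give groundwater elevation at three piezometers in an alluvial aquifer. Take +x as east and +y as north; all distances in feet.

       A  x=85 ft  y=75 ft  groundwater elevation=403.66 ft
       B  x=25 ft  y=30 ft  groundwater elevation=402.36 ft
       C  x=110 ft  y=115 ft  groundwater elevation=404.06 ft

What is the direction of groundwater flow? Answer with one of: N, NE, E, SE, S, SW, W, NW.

W

Taking A as reference: B−A = (-60, -45, -1.30); C−A = (25, 40, +0.40).
Solve a·Δx + b·Δy = Δh: det = (-60)·40 − 25·(-45) = -1275.
∂h/∂x = [(-1.30)·40 − (+0.40)·(-45)] / -1275 = +0.02667
∂h/∂y = [(-60)·(+0.40) − 25·(-1.30)] / -1275 = -0.006667
Flow = −∇h = (-0.02667 east, +0.006667 north), which points west.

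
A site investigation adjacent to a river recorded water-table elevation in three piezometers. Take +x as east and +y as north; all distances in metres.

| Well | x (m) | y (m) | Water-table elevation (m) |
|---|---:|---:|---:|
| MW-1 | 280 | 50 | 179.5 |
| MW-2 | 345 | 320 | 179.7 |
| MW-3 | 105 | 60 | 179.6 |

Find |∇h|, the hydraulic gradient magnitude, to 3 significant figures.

With h = a·x + b·y + c and MW-1 as origin, the differences give:
  65·a + 270·b = +0.2
  (-175)·a + 10·b = +0.1
Eliminate b (×10 and ×270, subtract): 47900·a = -25.00 → a = ∂h/∂x = -0.0005219
Back-substitute: b = ∂h/∂y = +0.0008664.
|∇h| = √(-0.0005219² + 0.0008664²) = 0.001011

0.00101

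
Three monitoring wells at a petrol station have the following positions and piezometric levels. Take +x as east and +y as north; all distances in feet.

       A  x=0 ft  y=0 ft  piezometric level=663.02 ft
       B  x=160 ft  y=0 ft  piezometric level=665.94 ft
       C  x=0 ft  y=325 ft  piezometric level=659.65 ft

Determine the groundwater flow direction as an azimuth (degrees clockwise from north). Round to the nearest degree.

300°

∂h/∂x = (665.94 − 663.02) / (160 − 0) = +0.01825
∂h/∂y = (659.65 − 663.02) / (325 − 0) = -0.01037
Flow direction (−∇h) has components (-0.01825 E, +0.01037 N).
Azimuth = atan2(E, N) = atan2(-0.01825, +0.01037) = 299.6° ≈ 300°.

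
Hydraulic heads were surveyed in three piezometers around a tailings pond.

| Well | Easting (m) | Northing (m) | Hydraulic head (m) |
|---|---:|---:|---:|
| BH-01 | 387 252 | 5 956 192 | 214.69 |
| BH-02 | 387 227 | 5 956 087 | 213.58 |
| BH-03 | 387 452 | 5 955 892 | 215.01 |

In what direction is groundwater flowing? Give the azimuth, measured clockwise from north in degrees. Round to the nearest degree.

240°

Differences from BH-01: to BH-02 (Δx, Δy, Δh) = (-25, -105, -1.11); to BH-03 = (200, -300, +0.32).
Solve a·Δx + b·Δy = Δh: det = (-25)·(-300) − 200·(-105) = 28500.
∂h/∂x = [(-1.11)·(-300) − (+0.32)·(-105)] / 28500 = +0.01286
∂h/∂y = [(-25)·(+0.32) − 200·(-1.11)] / 28500 = +0.007509
Flow direction (−∇h) has components (-0.01286 E, -0.007509 N).
Azimuth = atan2(E, N) = atan2(-0.01286, -0.007509) = 239.7° ≈ 240°.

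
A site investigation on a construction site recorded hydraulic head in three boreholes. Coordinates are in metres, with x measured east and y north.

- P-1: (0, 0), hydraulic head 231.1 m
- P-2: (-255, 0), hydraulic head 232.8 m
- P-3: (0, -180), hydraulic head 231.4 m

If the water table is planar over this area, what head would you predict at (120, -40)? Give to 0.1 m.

230.4 m

∂h/∂x = (232.8 − 231.1) / (-255 − 0) = -0.006667
∂h/∂y = (231.4 − 231.1) / (-180 − 0) = -0.001667
h(120, -40) = 231.1 + (-0.006667)·(120) + (-0.001667)·(-40) = 231.1 -0.800 +0.067 = 230.367 m.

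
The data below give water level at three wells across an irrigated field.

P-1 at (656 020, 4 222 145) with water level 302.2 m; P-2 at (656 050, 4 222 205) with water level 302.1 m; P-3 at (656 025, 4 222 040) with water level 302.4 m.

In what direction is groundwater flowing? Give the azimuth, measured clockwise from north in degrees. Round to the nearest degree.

347°

Taking P-1 as reference: P-2−P-1 = (30, 60, -0.1); P-3−P-1 = (5, -105, +0.2).
Determinant of the coordinate differences = 30·(-105) − 5·60 = -3450.
∂h/∂x = [(-0.1)·(-105) − (+0.2)·60] / -3450 = +0.0004348
∂h/∂y = [30·(+0.2) − 5·(-0.1)] / -3450 = -0.001884
Flow direction (−∇h) has components (-0.0004348 E, +0.001884 N).
Azimuth = atan2(E, N) = atan2(-0.0004348, +0.001884) = 347.0° ≈ 347°.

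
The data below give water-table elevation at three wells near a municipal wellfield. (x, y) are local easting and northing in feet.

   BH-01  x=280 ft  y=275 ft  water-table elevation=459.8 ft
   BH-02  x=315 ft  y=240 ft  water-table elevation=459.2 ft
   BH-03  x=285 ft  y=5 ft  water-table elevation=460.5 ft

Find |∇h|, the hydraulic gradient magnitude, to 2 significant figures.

0.020

Differences from BH-01: to BH-02 (Δx, Δy, Δh) = (35, -35, -0.6); to BH-03 = (5, -270, +0.7).
Determinant of the coordinate differences = 35·(-270) − 5·(-35) = -9275.
∂h/∂x = [(-0.6)·(-270) − (+0.7)·(-35)] / -9275 = -0.02011
∂h/∂y = [35·(+0.7) − 5·(-0.6)] / -9275 = -0.002965
|∇h| = √(-0.02011² + -0.002965²) = 0.02033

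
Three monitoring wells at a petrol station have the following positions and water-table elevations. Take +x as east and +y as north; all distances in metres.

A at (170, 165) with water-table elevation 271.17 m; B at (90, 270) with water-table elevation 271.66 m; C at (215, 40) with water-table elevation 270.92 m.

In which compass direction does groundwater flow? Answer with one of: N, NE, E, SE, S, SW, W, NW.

E

Taking A as reference: B−A = (-80, 105, +0.49); C−A = (45, -125, -0.25).
Determinant of the coordinate differences = (-80)·(-125) − 45·105 = 5275.
∂h/∂x = [(+0.49)·(-125) − (-0.25)·105] / 5275 = -0.006635
∂h/∂y = [(-80)·(-0.25) − 45·(+0.49)] / 5275 = -0.0003886
Flow = −∇h = (+0.006635 east, +0.0003886 north), which points east.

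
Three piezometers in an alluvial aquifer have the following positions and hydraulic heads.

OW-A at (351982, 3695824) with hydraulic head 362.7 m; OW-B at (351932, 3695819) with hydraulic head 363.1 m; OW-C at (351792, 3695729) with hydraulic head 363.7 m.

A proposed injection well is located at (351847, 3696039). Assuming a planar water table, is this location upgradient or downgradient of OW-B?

upgradient

Differences from OW-A: to OW-B (Δx, Δy, Δh) = (-50, -5, +0.4); to OW-C = (-190, -95, +1.0).
Solve a·Δx + b·Δy = Δh: det = (-50)·(-95) − (-190)·(-5) = 3800.
∂h/∂x = [(+0.4)·(-95) − (+1.0)·(-5)] / 3800 = -0.008684
∂h/∂y = [(-50)·(+1.0) − (-190)·(+0.4)] / 3800 = +0.006842
Head at (351847, 3696039) = 362.7 + (-0.008684)·(-135) + (+0.006842)·(215) = 365.34 m.
That is higher than the 363.1 m at OW-B, so the point is upgradient.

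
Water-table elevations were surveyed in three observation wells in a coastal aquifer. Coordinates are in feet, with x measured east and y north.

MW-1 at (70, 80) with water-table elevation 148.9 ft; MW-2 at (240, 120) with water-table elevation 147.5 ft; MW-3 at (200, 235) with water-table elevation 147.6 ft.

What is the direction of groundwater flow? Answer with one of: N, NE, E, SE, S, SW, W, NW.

Taking MW-1 as reference: MW-2−MW-1 = (170, 40, -1.4); MW-3−MW-1 = (130, 155, -1.3).
Solve a·Δx + b·Δy = Δh: det = 170·155 − 130·40 = 21150.
∂h/∂x = [(-1.4)·155 − (-1.3)·40] / 21150 = -0.007801
∂h/∂y = [170·(-1.3) − 130·(-1.4)] / 21150 = -0.001844
Flow = −∇h = (+0.007801 east, +0.001844 north), which points east.

E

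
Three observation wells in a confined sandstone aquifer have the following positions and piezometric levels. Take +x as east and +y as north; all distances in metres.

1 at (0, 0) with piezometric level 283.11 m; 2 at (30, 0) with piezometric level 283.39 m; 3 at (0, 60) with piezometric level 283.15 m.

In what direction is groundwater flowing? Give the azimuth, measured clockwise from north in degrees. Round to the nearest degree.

266°

∂h/∂x = (283.39 − 283.11) / (30 − 0) = +0.009333
∂h/∂y = (283.15 − 283.11) / (60 − 0) = +0.0006667
Flow direction (−∇h) has components (-0.009333 E, -0.0006667 N).
Azimuth = atan2(E, N) = atan2(-0.009333, -0.0006667) = 265.9° ≈ 266°.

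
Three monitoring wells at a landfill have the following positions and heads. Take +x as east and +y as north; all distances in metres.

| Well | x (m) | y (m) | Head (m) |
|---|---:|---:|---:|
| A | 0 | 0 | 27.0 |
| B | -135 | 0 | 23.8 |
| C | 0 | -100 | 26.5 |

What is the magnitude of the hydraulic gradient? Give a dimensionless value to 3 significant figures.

0.0242

∂h/∂x = (23.8 − 27.0) / (-135 − 0) = +0.02370
∂h/∂y = (26.5 − 27.0) / (-100 − 0) = +0.005000
|∇h| = √(0.02370² + 0.005000²) = 0.02422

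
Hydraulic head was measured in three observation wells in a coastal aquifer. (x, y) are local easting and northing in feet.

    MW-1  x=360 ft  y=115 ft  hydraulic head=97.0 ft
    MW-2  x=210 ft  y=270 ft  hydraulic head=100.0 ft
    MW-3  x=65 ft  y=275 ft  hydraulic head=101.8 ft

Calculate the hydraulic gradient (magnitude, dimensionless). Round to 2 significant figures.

0.014

With h = a·x + b·y + c and MW-1 as origin, the differences give:
  (-150)·a + 155·b = +3.0
  (-295)·a + 160·b = +4.8
Eliminate b (×160 and ×155, subtract): 21725·a = -264.00 → a = ∂h/∂x = -0.01215
Back-substitute: b = ∂h/∂y = +0.007595.
|∇h| = √(-0.01215² + 0.007595²) = 0.01433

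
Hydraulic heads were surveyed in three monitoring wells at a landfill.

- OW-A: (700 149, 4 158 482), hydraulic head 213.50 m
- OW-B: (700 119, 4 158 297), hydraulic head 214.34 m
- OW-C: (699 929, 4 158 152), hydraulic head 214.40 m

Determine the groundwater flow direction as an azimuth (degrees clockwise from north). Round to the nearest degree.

Taking OW-A as reference: OW-B−OW-A = (-30, -185, +0.84); OW-C−OW-A = (-220, -330, +0.90).
Solve a·Δx + b·Δy = Δh: det = (-30)·(-330) − (-220)·(-185) = -30800.
∂h/∂x = [(+0.84)·(-330) − (+0.90)·(-185)] / -30800 = +0.003594
∂h/∂y = [(-30)·(+0.90) − (-220)·(+0.84)] / -30800 = -0.005123
Flow direction (−∇h) has components (-0.003594 E, +0.005123 N).
Azimuth = atan2(E, N) = atan2(-0.003594, +0.005123) = 324.9° ≈ 325°.

325°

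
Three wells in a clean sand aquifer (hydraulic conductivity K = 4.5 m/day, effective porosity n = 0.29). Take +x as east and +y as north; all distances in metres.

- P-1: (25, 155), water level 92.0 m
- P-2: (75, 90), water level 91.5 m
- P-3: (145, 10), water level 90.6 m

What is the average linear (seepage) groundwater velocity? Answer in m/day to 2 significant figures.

Three-point gradient (reference P-1): Δ to P-2 = (50, -65, -0.5), Δ to P-3 = (120, -145, -1.4).
∂h/∂x = -0.03364, ∂h/∂y = -0.01818 (det = 550).
|∇h| = √(-0.03364² + -0.01818²) = 0.03824
Seepage velocity v = K·i/n = 4.5 × 0.03824 / 0.29 = 0.5934 m/day.

0.59 m/day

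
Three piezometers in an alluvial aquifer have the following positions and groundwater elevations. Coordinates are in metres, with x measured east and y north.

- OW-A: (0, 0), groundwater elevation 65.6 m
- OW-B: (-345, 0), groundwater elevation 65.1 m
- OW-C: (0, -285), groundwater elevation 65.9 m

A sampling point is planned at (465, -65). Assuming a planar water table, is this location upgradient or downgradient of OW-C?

upgradient

∂h/∂x = (65.1 − 65.6) / (-345 − 0) = +0.001449
∂h/∂y = (65.9 − 65.6) / (-285 − 0) = -0.001053
Head at (465, -65) = 65.6 + (+0.001449)·(465) + (-0.001053)·(-65) = 66.34 m.
That is higher than the 65.9 m at OW-C, so the point is upgradient.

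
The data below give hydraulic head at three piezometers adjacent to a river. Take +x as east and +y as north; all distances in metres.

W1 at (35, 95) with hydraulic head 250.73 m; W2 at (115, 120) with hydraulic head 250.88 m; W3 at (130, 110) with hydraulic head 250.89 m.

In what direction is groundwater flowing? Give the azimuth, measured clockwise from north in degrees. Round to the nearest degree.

Taking W1 as reference: W2−W1 = (80, 25, +0.15); W3−W1 = (95, 15, +0.16).
Determinant of the coordinate differences = 80·15 − 95·25 = -1175.
∂h/∂x = [(+0.15)·15 − (+0.16)·25] / -1175 = +0.001489
∂h/∂y = [80·(+0.16) − 95·(+0.15)] / -1175 = +0.001234
Flow direction (−∇h) has components (-0.001489 E, -0.001234 N).
Azimuth = atan2(E, N) = atan2(-0.001489, -0.001234) = 230.4° ≈ 230°.

230°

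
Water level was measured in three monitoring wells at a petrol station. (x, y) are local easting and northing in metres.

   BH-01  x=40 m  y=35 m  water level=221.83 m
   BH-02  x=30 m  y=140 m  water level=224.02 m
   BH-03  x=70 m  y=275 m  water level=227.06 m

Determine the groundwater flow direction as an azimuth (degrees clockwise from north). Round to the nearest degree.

191°

With h = a·x + b·y + c and BH-01 as origin, the differences give:
  (-10)·a + 105·b = +2.19
  30·a + 240·b = +5.23
Eliminate b (×240 and ×105, subtract): -5550·a = -23.550 → a = ∂h/∂x = +0.004243
Back-substitute: b = ∂h/∂y = +0.02126.
Flow direction (−∇h) has components (-0.004243 E, -0.02126 N).
Azimuth = atan2(E, N) = atan2(-0.004243, -0.02126) = 191.3° ≈ 191°.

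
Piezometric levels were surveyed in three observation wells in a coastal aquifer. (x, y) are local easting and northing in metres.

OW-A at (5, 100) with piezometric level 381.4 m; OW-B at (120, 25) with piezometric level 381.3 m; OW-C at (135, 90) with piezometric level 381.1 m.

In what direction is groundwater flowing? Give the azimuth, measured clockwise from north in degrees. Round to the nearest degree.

045°

With h = a·x + b·y + c and OW-A as origin, the differences give:
  115·a + (-75)·b = -0.1
  130·a + (-10)·b = -0.3
Eliminate b (×(-10) and ×(-75), subtract): 8600·a = -21.50 → a = ∂h/∂x = -0.002500
Back-substitute: b = ∂h/∂y = -0.002500.
Flow direction (−∇h) has components (+0.002500 E, +0.002500 N).
Azimuth = atan2(E, N) = atan2(+0.002500, +0.002500) = 45.0° ≈ 045°.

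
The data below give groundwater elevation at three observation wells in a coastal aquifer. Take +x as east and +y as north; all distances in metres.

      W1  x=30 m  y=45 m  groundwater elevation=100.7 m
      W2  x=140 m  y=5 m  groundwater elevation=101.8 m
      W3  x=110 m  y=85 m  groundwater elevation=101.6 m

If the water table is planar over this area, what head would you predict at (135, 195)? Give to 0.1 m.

102.0 m

Three-point gradient (reference W1): Δ to W2 = (110, -40, +1.1), Δ to W3 = (80, 40, +0.9).
∂h/∂x = +0.01053, ∂h/∂y = +0.001447 (det = 7600).
h(135, 195) = 100.7 + (+0.01053)·(105) + (+0.001447)·(150) = 100.7 +1.105 +0.217 = 102.022 m.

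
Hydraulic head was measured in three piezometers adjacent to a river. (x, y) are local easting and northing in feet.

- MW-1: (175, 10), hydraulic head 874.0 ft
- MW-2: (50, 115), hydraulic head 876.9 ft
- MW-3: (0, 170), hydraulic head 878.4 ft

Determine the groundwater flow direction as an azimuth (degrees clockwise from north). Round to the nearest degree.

177°

Differences from MW-1: to MW-2 (Δx, Δy, Δh) = (-125, 105, +2.9); to MW-3 = (-175, 160, +4.4).
Determinant of the coordinate differences = (-125)·160 − (-175)·105 = -1625.
∂h/∂x = [(+2.9)·160 − (+4.4)·105] / -1625 = -0.001231
∂h/∂y = [(-125)·(+4.4) − (-175)·(+2.9)] / -1625 = +0.02615
Flow direction (−∇h) has components (+0.001231 E, -0.02615 N).
Azimuth = atan2(E, N) = atan2(+0.001231, -0.02615) = 177.3° ≈ 177°.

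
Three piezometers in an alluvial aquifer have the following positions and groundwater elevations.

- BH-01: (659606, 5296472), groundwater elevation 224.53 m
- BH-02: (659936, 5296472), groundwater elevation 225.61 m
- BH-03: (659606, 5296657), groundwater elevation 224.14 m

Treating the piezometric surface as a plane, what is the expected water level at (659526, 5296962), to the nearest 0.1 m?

223.2 m

∂h/∂x = (225.61 − 224.53) / (659936 − 659606) = +0.003273
∂h/∂y = (224.14 − 224.53) / (5296657 − 5296472) = -0.002108
h(659526, 5296962) = 224.53 + (+0.003273)·(-80) + (-0.002108)·(490) = 224.53 -0.262 -1.033 = 223.235 m.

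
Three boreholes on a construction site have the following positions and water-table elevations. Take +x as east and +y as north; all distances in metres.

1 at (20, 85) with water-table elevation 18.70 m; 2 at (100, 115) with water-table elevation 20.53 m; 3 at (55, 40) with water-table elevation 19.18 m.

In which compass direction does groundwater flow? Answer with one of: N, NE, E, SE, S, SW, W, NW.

Taking 1 as reference: 2−1 = (80, 30, +1.83); 3−1 = (35, -45, +0.48).
Determinant of the coordinate differences = 80·(-45) − 35·30 = -4650.
∂h/∂x = [(+1.83)·(-45) − (+0.48)·30] / -4650 = +0.02081
∂h/∂y = [80·(+0.48) − 35·(+1.83)] / -4650 = +0.005516
Flow = −∇h = (-0.02081 east, -0.005516 north), which points west.

W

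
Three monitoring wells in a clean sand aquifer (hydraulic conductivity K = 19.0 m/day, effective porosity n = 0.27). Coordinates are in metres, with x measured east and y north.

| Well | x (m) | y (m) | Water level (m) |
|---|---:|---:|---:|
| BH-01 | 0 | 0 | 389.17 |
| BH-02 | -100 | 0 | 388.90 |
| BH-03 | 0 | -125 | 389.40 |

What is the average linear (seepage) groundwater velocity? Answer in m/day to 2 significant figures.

0.23 m/day

∂h/∂x = (388.90 − 389.17) / (-100 − 0) = +0.002700
∂h/∂y = (389.40 − 389.17) / (-125 − 0) = -0.001840
|∇h| = √(0.002700² + -0.001840²) = 0.003267
Seepage velocity v = K·i/n = 19.0 × 0.003267 / 0.27 = 0.2299 m/day.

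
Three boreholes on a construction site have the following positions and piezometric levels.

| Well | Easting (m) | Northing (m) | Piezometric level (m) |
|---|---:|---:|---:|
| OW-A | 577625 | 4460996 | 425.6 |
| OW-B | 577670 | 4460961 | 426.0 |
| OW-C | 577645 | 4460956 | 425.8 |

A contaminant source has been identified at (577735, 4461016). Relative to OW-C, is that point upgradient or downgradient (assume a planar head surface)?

upgradient

Three-point gradient (reference OW-A): Δ to OW-B = (45, -35, +0.4), Δ to OW-C = (20, -40, +0.2).
∂h/∂x = +0.008182, ∂h/∂y = -0.0009091 (det = -1100).
Head at (577735, 4461016) = 425.6 + (+0.008182)·(110) + (-0.0009091)·(20) = 426.48 m.
That is higher than the 425.8 m at OW-C, so the point is upgradient.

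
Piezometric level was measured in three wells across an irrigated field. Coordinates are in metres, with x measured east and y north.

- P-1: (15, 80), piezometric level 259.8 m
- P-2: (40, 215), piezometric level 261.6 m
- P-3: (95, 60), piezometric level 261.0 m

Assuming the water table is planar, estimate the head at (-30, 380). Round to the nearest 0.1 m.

With h = a·x + b·y + c and P-1 as origin, the differences give:
  25·a + 135·b = +1.8
  80·a + (-20)·b = +1.2
Eliminate b (×(-20) and ×135, subtract): -11300·a = -198.00 → a = ∂h/∂x = +0.01752
Back-substitute: b = ∂h/∂y = +0.01009.
h(-30, 380) = 259.8 + (+0.01752)·(-45) + (+0.01009)·(300) = 259.8 -0.788 +3.027 = 262.038 m.

262.0 m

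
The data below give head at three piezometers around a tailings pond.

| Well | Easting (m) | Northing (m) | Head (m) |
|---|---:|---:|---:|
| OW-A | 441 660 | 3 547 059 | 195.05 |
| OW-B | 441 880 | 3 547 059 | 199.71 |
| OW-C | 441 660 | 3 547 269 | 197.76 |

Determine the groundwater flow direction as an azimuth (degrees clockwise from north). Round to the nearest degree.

∂h/∂x = (199.71 − 195.05) / (441880 − 441660) = +0.02118
∂h/∂y = (197.76 − 195.05) / (3547269 − 3547059) = +0.01290
Flow direction (−∇h) has components (-0.02118 E, -0.01290 N).
Azimuth = atan2(E, N) = atan2(-0.02118, -0.01290) = 238.6° ≈ 239°.

239°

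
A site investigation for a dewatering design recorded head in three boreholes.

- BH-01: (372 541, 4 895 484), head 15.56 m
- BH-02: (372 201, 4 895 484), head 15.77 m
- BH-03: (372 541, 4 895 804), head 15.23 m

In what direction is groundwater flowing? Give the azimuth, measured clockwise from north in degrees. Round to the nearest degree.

031°

∂h/∂x = (15.77 − 15.56) / (372201 − 372541) = -0.0006176
∂h/∂y = (15.23 − 15.56) / (4895804 − 4895484) = -0.001031
Flow direction (−∇h) has components (+0.0006176 E, +0.001031 N).
Azimuth = atan2(E, N) = atan2(+0.0006176, +0.001031) = 30.9° ≈ 031°.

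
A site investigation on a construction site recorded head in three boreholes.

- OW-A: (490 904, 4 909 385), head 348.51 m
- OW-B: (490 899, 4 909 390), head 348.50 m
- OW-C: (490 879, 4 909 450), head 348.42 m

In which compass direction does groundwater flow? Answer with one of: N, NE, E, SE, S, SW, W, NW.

NW

Taking OW-A as reference: OW-B−OW-A = (-5, 5, -0.01); OW-C−OW-A = (-25, 65, -0.09).
Determinant of the coordinate differences = (-5)·65 − (-25)·5 = -200.
∂h/∂x = [(-0.01)·65 − (-0.09)·5] / -200 = +0.0010000
∂h/∂y = [(-5)·(-0.09) − (-25)·(-0.01)] / -200 = -0.001000
Flow = −∇h = (-0.0010000 east, +0.001000 north), which points northwest.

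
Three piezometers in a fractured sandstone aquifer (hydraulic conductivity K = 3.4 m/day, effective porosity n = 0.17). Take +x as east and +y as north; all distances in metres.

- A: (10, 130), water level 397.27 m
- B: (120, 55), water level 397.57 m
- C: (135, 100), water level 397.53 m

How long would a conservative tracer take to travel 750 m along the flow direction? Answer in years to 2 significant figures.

45 years

With h = a·x + b·y + c and A as origin, the differences give:
  110·a + (-75)·b = +0.30
  125·a + (-30)·b = +0.26
Eliminate b (×(-30) and ×(-75), subtract): 6075·a = 10.500 → a = ∂h/∂x = +0.001728
Back-substitute: b = ∂h/∂y = -0.001465.
|∇h| = √(0.001728² + -0.001465²) = 0.002265
Seepage velocity v = K·i/n = 3.4 × 0.002265 / 0.17 = 0.0453 m/day.
t = 750 / 0.0453 = 1.656e+04 days = 45.3 years.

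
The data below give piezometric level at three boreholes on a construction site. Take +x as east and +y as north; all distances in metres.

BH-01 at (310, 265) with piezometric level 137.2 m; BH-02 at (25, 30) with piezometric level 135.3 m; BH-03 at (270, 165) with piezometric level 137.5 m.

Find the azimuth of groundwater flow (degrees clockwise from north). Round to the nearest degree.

302°

Three-point gradient (reference BH-01): Δ to BH-02 = (-285, -235, -1.9), Δ to BH-03 = (-40, -100, +0.3).
∂h/∂x = +0.01364, ∂h/∂y = -0.008455 (det = 19100).
Flow direction (−∇h) has components (-0.01364 E, +0.008455 N).
Azimuth = atan2(E, N) = atan2(-0.01364, +0.008455) = 301.8° ≈ 302°.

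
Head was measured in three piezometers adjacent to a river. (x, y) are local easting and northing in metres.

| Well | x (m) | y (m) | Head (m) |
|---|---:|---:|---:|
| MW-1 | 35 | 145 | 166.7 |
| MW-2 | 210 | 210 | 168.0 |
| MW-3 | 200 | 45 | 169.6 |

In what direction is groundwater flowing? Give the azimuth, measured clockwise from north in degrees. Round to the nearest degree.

313°

Three-point gradient (reference MW-1): Δ to MW-2 = (175, 65, +1.3), Δ to MW-3 = (165, -100, +2.9).
∂h/∂x = +0.01128, ∂h/∂y = -0.01038 (det = -28225).
Flow direction (−∇h) has components (-0.01128 E, +0.01038 N).
Azimuth = atan2(E, N) = atan2(-0.01128, +0.01038) = 312.6° ≈ 313°.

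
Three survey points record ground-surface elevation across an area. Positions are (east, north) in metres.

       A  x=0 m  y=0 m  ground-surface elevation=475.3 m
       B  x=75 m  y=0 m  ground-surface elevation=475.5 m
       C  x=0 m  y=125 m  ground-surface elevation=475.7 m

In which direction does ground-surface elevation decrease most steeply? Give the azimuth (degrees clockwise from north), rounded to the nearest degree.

220°

∂z/∂x = (475.5 − 475.3) / (75 − 0) = +0.002667
∂z/∂y = (475.7 − 475.3) / (125 − 0) = +0.003200
Steepest decrease is along −∇f: components (-0.002667 E, -0.003200 N).
Azimuth = atan2(-0.002667, -0.003200) = 219.8° ≈ 220°.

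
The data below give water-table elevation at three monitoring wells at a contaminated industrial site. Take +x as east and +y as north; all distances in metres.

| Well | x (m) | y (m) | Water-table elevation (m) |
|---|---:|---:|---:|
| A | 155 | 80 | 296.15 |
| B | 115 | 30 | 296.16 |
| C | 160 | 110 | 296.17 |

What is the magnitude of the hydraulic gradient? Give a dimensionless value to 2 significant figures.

0.0016

Three-point gradient (reference A): Δ to B = (-40, -50, +0.01), Δ to C = (5, 30, +0.02).
∂h/∂x = -0.001368, ∂h/∂y = +0.0008947 (det = -950).
|∇h| = √(-0.001368² + 0.0008947²) = 0.001635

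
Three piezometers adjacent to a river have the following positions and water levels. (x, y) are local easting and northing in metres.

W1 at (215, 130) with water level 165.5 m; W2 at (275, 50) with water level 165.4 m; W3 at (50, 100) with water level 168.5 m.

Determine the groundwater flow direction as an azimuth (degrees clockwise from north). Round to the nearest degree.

Differences from W1: to W2 (Δx, Δy, Δh) = (60, -80, -0.1); to W3 = (-165, -30, +3.0).
Solve a·Δx + b·Δy = Δh: det = 60·(-30) − (-165)·(-80) = -15000.
∂h/∂x = [(-0.1)·(-30) − (+3.0)·(-80)] / -15000 = -0.01620
∂h/∂y = [60·(+3.0) − (-165)·(-0.1)] / -15000 = -0.01090
Flow direction (−∇h) has components (+0.01620 E, +0.01090 N).
Azimuth = atan2(E, N) = atan2(+0.01620, +0.01090) = 56.1° ≈ 056°.

056°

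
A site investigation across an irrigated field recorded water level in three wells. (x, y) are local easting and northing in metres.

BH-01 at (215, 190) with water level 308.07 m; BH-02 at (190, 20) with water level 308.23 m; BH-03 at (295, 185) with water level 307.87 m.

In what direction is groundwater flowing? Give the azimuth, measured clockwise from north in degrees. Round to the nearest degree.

Differences from BH-01: to BH-02 (Δx, Δy, Δh) = (-25, -170, +0.16); to BH-03 = (80, -5, -0.20).
Determinant of the coordinate differences = (-25)·(-5) − 80·(-170) = 13725.
∂h/∂x = [(+0.16)·(-5) − (-0.20)·(-170)] / 13725 = -0.002536
∂h/∂y = [(-25)·(-0.20) − 80·(+0.16)] / 13725 = -0.0005683
Flow direction (−∇h) has components (+0.002536 E, +0.0005683 N).
Azimuth = atan2(E, N) = atan2(+0.002536, +0.0005683) = 77.4° ≈ 077°.

077°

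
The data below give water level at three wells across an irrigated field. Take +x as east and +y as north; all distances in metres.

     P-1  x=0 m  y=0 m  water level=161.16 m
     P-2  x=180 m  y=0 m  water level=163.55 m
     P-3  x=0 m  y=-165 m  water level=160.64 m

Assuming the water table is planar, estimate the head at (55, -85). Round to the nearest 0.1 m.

∂h/∂x = (163.55 − 161.16) / (180 − 0) = +0.01328
∂h/∂y = (160.64 − 161.16) / (-165 − 0) = +0.003152
h(55, -85) = 161.16 + (+0.01328)·(55) + (+0.003152)·(-85) = 161.16 +0.730 -0.268 = 161.622 m.

161.6 m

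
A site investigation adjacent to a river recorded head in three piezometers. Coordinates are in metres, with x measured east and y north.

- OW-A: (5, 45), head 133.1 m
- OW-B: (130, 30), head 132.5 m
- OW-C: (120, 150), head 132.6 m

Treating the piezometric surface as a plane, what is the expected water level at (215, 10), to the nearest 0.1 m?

Three-point gradient (reference OW-A): Δ to OW-B = (125, -15, -0.6), Δ to OW-C = (115, 105, -0.5).
∂h/∂x = -0.004747, ∂h/∂y = +0.0004377 (det = 14850).
h(215, 10) = 133.1 + (-0.004747)·(210) + (+0.0004377)·(-35) = 133.1 -0.997 -0.015 = 132.088 m.

132.1 m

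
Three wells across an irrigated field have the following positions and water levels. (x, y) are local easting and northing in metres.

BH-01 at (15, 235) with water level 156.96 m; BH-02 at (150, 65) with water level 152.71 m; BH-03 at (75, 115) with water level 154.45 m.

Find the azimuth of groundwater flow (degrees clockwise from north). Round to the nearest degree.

135°

With h = a·x + b·y + c and BH-01 as origin, the differences give:
  135·a + (-170)·b = -4.25
  60·a + (-120)·b = -2.51
Eliminate b (×(-120) and ×(-170), subtract): -6000·a = 83.300 → a = ∂h/∂x = -0.01388
Back-substitute: b = ∂h/∂y = +0.01398.
Flow direction (−∇h) has components (+0.01388 E, -0.01398 N).
Azimuth = atan2(E, N) = atan2(+0.01388, -0.01398) = 135.2° ≈ 135°.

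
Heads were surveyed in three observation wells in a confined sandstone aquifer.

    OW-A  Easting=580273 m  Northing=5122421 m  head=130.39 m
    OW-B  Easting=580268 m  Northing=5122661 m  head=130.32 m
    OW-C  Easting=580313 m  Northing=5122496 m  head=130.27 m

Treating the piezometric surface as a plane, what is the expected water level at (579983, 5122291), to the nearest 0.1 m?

131.1 m

With h = a·x + b·y + c and OW-A as origin, the differences give:
  (-5)·a + 240·b = -0.07
  40·a + 75·b = -0.12
Eliminate b (×75 and ×240, subtract): -9975·a = 23.550 → a = ∂h/∂x = -0.002361
Back-substitute: b = ∂h/∂y = -0.0003409.
h(579983, 5122291) = 130.39 + (-0.002361)·(-290) + (-0.0003409)·(-130) = 130.39 +0.685 +0.044 = 131.119 m.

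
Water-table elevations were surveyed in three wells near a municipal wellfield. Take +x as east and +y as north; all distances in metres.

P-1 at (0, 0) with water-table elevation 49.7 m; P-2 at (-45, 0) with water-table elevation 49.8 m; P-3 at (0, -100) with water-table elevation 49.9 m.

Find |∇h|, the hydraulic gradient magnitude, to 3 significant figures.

0.00299

∂h/∂x = (49.8 − 49.7) / (-45 − 0) = -0.002222
∂h/∂y = (49.9 − 49.7) / (-100 − 0) = -0.002000
|∇h| = √(-0.002222² + -0.002000²) = 0.00299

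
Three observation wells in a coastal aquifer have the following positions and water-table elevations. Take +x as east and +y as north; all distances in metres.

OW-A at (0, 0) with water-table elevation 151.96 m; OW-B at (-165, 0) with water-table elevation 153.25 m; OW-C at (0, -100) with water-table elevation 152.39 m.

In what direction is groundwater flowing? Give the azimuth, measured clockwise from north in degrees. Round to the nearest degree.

061°

∂h/∂x = (153.25 − 151.96) / (-165 − 0) = -0.007818
∂h/∂y = (152.39 − 151.96) / (-100 − 0) = -0.004300
Flow direction (−∇h) has components (+0.007818 E, +0.004300 N).
Azimuth = atan2(E, N) = atan2(+0.007818, +0.004300) = 61.2° ≈ 061°.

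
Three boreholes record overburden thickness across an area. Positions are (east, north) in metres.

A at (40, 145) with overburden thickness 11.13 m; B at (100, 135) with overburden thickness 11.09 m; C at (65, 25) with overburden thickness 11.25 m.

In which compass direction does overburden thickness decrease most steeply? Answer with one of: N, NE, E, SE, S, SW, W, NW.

NE

Differences from A: to B (Δx, Δy, Δh) = (60, -10, -0.04); to C = (25, -120, +0.12).
Solve a·Δx + b·Δy = Δd: det = 60·(-120) − 25·(-10) = -6950.
∂d/∂x = [(-0.04)·(-120) − (+0.12)·(-10)] / -6950 = -0.0008633
∂d/∂y = [60·(+0.12) − 25·(-0.04)] / -6950 = -0.001180
Steepest decrease is along −∇f = (+0.0008633 E, +0.001180 N) → northeast.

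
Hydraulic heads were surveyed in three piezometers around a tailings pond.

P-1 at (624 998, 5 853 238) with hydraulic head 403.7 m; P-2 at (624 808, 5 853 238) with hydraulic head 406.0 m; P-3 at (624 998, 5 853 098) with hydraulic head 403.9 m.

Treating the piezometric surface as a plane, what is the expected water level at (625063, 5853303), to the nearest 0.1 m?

402.8 m

∂h/∂x = (406.0 − 403.7) / (624808 − 624998) = -0.01211
∂h/∂y = (403.9 − 403.7) / (5853098 − 5853238) = -0.001429
h(625063, 5853303) = 403.7 + (-0.01211)·(65) + (-0.001429)·(65) = 403.7 -0.787 -0.093 = 402.820 m.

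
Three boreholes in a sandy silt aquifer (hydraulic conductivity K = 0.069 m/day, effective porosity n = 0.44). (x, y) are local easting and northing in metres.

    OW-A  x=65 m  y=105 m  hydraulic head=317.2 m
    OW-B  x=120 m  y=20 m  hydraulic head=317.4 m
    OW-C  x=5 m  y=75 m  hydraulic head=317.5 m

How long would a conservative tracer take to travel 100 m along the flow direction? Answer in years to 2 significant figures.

Taking OW-A as reference: OW-B−OW-A = (55, -85, +0.2); OW-C−OW-A = (-60, -30, +0.3).
Determinant of the coordinate differences = 55·(-30) − (-60)·(-85) = -6750.
∂h/∂x = [(+0.2)·(-30) − (+0.3)·(-85)] / -6750 = -0.002889
∂h/∂y = [55·(+0.3) − (-60)·(+0.2)] / -6750 = -0.004222
|∇h| = √(-0.002889² + -0.004222²) = 0.005116
Seepage velocity v = K·i/n = 0.069 × 0.005116 / 0.44 = 0.0008023 m/day.
t = 100 / 0.0008023 = 1.246e+05 days = 341 years.

340 years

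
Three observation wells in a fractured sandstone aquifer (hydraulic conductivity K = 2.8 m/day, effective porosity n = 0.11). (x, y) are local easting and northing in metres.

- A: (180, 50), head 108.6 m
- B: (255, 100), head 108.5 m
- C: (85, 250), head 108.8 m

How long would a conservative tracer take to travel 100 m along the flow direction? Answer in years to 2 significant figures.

With h = a·x + b·y + c and A as origin, the differences give:
  75·a + 50·b = -0.1
  (-95)·a + 200·b = +0.2
Eliminate b (×200 and ×50, subtract): 19750·a = -30.00 → a = ∂h/∂x = -0.001519
Back-substitute: b = ∂h/∂y = +0.0002785.
|∇h| = √(-0.001519² + 0.0002785²) = 0.001544
Seepage velocity v = K·i/n = 2.8 × 0.001544 / 0.11 = 0.0393 m/day.
t = 100 / 0.0393 = 2545 days = 6.97 years.

7.0 years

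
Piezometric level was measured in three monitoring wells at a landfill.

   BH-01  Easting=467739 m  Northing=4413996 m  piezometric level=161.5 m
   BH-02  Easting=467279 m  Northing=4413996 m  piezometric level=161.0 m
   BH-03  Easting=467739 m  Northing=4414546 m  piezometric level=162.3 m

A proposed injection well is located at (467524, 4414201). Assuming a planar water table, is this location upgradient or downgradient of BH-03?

∂h/∂x = (161.0 − 161.5) / (467279 − 467739) = +0.001087
∂h/∂y = (162.3 − 161.5) / (4414546 − 4413996) = +0.001455
Head at (467524, 4414201) = 161.5 + (+0.001087)·(-215) + (+0.001455)·(205) = 161.56 m.
That is lower than the 162.3 m at BH-03, so the point is downgradient.

downgradient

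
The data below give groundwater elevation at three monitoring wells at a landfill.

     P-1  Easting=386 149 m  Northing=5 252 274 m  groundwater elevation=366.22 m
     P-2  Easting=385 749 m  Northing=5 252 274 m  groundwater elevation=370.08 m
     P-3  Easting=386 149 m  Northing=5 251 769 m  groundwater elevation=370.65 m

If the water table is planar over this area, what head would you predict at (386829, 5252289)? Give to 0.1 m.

359.5 m

∂h/∂x = (370.08 − 366.22) / (385749 − 386149) = -0.009650
∂h/∂y = (370.65 − 366.22) / (5251769 − 5252274) = -0.008772
h(386829, 5252289) = 366.22 + (-0.009650)·(680) + (-0.008772)·(15) = 366.22 -6.562 -0.132 = 359.526 m.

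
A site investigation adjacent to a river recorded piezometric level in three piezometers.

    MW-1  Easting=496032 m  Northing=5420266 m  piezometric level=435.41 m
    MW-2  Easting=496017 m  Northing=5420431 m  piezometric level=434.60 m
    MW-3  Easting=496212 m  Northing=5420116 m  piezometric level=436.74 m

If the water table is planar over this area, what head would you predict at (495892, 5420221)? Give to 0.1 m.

435.1 m

Differences from MW-1: to MW-2 (Δx, Δy, Δh) = (-15, 165, -0.81); to MW-3 = (180, -150, +1.33).
Solve a·Δx + b·Δy = Δh: det = (-15)·(-150) − 180·165 = -27450.
∂h/∂x = [(-0.81)·(-150) − (+1.33)·165] / -27450 = +0.003568
∂h/∂y = [(-15)·(+1.33) − 180·(-0.81)] / -27450 = -0.004585
h(495892, 5420221) = 435.41 + (+0.003568)·(-140) + (-0.004585)·(-45) = 435.41 -0.500 +0.206 = 435.117 m.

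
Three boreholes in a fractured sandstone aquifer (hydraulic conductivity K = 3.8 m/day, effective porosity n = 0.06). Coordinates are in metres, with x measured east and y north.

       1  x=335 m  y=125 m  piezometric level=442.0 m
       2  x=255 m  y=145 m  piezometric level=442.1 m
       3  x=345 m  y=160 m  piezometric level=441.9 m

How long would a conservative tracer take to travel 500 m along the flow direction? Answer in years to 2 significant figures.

Taking 1 as reference: 2−1 = (-80, 20, +0.1); 3−1 = (10, 35, -0.1).
Solve a·Δx + b·Δy = Δh: det = (-80)·35 − 10·20 = -3000.
∂h/∂x = [(+0.1)·35 − (-0.1)·20] / -3000 = -0.001833
∂h/∂y = [(-80)·(-0.1) − 10·(+0.1)] / -3000 = -0.002333
|∇h| = √(-0.001833² + -0.002333²) = 0.002967
Seepage velocity v = K·i/n = 3.8 × 0.002967 / 0.06 = 0.1879 m/day.
t = 500 / 0.1879 = 2661 days = 7.29 years.

7.3 years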